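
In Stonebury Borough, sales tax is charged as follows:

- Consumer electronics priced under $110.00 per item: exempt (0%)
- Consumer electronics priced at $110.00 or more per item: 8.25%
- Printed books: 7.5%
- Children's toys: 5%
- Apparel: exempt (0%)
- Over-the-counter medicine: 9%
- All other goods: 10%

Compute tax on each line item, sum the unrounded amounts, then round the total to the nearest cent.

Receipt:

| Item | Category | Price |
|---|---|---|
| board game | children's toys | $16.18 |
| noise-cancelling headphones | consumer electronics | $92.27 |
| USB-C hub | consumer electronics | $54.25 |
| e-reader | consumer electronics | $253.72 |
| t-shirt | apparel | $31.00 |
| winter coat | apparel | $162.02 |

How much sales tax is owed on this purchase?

$21.74

Board game $16.18: children's toys → 5% → $0.809
Noise-cancelling headphones $92.27: consumer electronics, under $110.00 → 0% → $0.00
USB-C hub $54.25: consumer electronics, under $110.00 → 0% → $0.00
E-reader $253.72: consumer electronics, $110.00 or more → 8.25% → $20.9319
T-shirt $31.00: apparel → 0% → $0.00
Winter coat $162.02: apparel → 0% → $0.00
Unrounded tax sum = $21.7409 → $21.74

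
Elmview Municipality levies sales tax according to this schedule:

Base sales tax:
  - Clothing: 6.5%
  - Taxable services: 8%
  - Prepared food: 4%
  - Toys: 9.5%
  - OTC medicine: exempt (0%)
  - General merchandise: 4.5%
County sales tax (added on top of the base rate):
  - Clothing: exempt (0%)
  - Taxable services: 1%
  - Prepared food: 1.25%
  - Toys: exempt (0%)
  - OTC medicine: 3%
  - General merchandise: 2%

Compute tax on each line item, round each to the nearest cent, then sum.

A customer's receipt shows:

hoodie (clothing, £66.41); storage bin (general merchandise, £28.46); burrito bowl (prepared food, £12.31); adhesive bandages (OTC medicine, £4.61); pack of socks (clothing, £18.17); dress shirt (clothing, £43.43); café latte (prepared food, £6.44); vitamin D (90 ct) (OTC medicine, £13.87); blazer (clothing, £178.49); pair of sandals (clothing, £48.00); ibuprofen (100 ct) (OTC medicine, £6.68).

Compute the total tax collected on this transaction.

£26.64

Hoodie £66.41: clothing → 6.5% + 0% county = 6.5% → £4.32
Storage bin £28.46: general merchandise → 4.5% + 2% county = 6.5% → £1.85
Burrito bowl £12.31: prepared food → 4% + 1.25% county = 5.25% → £0.65
Adhesive bandages £4.61: OTC medicine → 0% + 3% county = 3% → £0.14
Pack of socks £18.17: clothing → 6.5% + 0% county = 6.5% → £1.18
Dress shirt £43.43: clothing → 6.5% + 0% county = 6.5% → £2.82
Café latte £6.44: prepared food → 4% + 1.25% county = 5.25% → £0.34
Vitamin D (90 ct) £13.87: OTC medicine → 0% + 3% county = 3% → £0.42
Blazer £178.49: clothing → 6.5% + 0% county = 6.5% → £11.60
Pair of sandals £48.00: clothing → 6.5% + 0% county = 6.5% → £3.12
Ibuprofen (100 ct) £6.68: OTC medicine → 0% + 3% county = 3% → £0.20
Total tax = £4.32 + £1.85 + £0.65 + £0.14 + £1.18 + £2.82 + £0.34 + £0.42 + £11.60 + £3.12 + £0.20 = £26.64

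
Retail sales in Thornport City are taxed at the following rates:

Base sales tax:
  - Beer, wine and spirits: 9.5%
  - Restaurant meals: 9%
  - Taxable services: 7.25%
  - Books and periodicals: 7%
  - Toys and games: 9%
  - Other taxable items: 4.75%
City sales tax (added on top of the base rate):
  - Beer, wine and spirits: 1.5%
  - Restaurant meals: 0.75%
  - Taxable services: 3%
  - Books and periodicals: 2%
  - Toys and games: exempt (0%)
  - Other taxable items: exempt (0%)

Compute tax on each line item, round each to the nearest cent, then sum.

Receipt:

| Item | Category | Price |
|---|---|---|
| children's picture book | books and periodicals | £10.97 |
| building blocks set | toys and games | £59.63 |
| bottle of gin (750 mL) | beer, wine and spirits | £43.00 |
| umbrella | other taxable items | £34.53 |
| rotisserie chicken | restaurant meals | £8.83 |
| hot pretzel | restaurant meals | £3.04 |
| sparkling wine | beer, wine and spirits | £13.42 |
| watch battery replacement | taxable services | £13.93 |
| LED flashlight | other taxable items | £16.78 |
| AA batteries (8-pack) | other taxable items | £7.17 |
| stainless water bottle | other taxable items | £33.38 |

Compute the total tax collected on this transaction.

Children's picture book £10.97: books and periodicals → 7% + 2% city = 9% → £0.99
Building blocks set £59.63: toys and games → 9% + 0% city = 9% → £5.37
Bottle of gin (750 mL) £43.00: beer, wine and spirits → 9.5% + 1.5% city = 11% → £4.73
Umbrella £34.53: other taxable items → 4.75% + 0% city = 4.75% → £1.64
Rotisserie chicken £8.83: restaurant meals → 9% + 0.75% city = 9.75% → £0.86
Hot pretzel £3.04: restaurant meals → 9% + 0.75% city = 9.75% → £0.30
Sparkling wine £13.42: beer, wine and spirits → 9.5% + 1.5% city = 11% → £1.48
Watch battery replacement £13.93: taxable services → 7.25% + 3% city = 10.25% → £1.43
LED flashlight £16.78: other taxable items → 4.75% + 0% city = 4.75% → £0.80
AA batteries (8-pack) £7.17: other taxable items → 4.75% + 0% city = 4.75% → £0.34
Stainless water bottle £33.38: other taxable items → 4.75% + 0% city = 4.75% → £1.59
Total tax = £0.99 + £5.37 + £4.73 + £1.64 + £0.86 + £0.30 + £1.48 + £1.43 + £0.80 + £0.34 + £1.59 = £19.53

£19.53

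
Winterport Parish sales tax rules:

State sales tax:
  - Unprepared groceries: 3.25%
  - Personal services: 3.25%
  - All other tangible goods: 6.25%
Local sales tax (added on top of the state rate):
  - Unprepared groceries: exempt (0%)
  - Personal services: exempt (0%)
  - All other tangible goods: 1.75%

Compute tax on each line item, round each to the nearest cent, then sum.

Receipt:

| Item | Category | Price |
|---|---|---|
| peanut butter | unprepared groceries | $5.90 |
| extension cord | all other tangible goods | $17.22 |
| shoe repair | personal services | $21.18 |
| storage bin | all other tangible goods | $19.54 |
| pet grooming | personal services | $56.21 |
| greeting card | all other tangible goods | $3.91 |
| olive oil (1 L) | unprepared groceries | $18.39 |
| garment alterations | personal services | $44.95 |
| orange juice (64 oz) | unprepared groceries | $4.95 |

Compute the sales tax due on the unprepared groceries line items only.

$0.95

Peanut butter $5.90: unprepared groceries → 3.25% + 0% local = 3.25% → $0.19
Olive oil (1 L) $18.39: unprepared groceries → 3.25% + 0% local = 3.25% → $0.60
Orange juice (64 oz) $4.95: unprepared groceries → 3.25% + 0% local = 3.25% → $0.16
Tax on unprepared groceries = $0.19 + $0.60 + $0.16 = $0.95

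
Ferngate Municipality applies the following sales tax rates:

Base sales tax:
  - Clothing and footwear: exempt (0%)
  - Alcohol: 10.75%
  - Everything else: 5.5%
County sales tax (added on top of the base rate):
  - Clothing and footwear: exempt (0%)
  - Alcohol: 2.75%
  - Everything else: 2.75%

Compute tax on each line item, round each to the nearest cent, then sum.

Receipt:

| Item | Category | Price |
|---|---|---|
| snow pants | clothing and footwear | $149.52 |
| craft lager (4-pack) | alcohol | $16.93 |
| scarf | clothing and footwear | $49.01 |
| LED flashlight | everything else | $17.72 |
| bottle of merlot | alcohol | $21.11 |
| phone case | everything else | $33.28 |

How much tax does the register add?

Snow pants $149.52: clothing and footwear → 0% + 0% county = 0% → $0.00
Craft lager (4-pack) $16.93: alcohol → 10.75% + 2.75% county = 13.5% → $2.29
Scarf $49.01: clothing and footwear → 0% + 0% county = 0% → $0.00
LED flashlight $17.72: everything else → 5.5% + 2.75% county = 8.25% → $1.46
Bottle of merlot $21.11: alcohol → 10.75% + 2.75% county = 13.5% → $2.85
Phone case $33.28: everything else → 5.5% + 2.75% county = 8.25% → $2.75
Total tax = $2.29 + $1.46 + $2.85 + $2.75 = $9.35

$9.35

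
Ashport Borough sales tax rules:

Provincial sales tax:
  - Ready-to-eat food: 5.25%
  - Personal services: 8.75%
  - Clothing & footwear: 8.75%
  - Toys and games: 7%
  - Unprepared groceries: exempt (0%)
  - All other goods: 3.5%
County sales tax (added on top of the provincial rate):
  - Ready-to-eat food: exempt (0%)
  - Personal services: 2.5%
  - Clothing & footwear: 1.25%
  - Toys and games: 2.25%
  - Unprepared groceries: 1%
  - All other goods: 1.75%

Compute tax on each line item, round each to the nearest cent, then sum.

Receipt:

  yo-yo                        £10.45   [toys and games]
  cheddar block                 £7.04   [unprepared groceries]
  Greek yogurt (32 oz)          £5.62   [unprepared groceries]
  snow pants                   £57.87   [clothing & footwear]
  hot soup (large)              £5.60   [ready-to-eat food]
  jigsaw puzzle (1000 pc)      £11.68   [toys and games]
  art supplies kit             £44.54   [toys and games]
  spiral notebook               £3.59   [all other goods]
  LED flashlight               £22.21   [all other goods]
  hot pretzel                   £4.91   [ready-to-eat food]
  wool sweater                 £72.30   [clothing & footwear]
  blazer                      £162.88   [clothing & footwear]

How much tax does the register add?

£37.52

Yo-yo £10.45: toys and games → 7% + 2.25% county = 9.25% → £0.97
Cheddar block £7.04: unprepared groceries → 0% + 1% county = 1% → £0.07
Greek yogurt (32 oz) £5.62: unprepared groceries → 0% + 1% county = 1% → £0.06
Snow pants £57.87: clothing & footwear → 8.75% + 1.25% county = 10% → £5.79
Hot soup (large) £5.60: ready-to-eat food → 5.25% + 0% county = 5.25% → £0.29
Jigsaw puzzle (1000 pc) £11.68: toys and games → 7% + 2.25% county = 9.25% → £1.08
Art supplies kit £44.54: toys and games → 7% + 2.25% county = 9.25% → £4.12
Spiral notebook £3.59: all other goods → 3.5% + 1.75% county = 5.25% → £0.19
LED flashlight £22.21: all other goods → 3.5% + 1.75% county = 5.25% → £1.17
Hot pretzel £4.91: ready-to-eat food → 5.25% + 0% county = 5.25% → £0.26
Wool sweater £72.30: clothing & footwear → 8.75% + 1.25% county = 10% → £7.23
Blazer £162.88: clothing & footwear → 8.75% + 1.25% county = 10% → £16.29
Total tax = £0.97 + £0.07 + £0.06 + £5.79 + £0.29 + £1.08 + £4.12 + £0.19 + £1.17 + £0.26 + £7.23 + £16.29 = £37.52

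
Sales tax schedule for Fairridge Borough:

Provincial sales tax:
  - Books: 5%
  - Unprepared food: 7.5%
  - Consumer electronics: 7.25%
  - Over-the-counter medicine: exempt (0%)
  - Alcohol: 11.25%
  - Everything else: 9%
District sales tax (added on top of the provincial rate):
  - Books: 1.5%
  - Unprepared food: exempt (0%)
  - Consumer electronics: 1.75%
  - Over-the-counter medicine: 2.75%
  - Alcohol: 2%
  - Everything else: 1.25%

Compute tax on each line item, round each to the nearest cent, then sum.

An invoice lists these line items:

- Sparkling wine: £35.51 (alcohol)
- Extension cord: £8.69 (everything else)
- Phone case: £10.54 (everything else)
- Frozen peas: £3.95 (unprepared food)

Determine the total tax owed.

Sparkling wine £35.51: alcohol → 11.25% + 2% district = 13.25% → £4.71
Extension cord £8.69: everything else → 9% + 1.25% district = 10.25% → £0.89
Phone case £10.54: everything else → 9% + 1.25% district = 10.25% → £1.08
Frozen peas £3.95: unprepared food → 7.5% + 0% district = 7.5% → £0.30
Total tax = £4.71 + £0.89 + £1.08 + £0.30 = £6.98

£6.98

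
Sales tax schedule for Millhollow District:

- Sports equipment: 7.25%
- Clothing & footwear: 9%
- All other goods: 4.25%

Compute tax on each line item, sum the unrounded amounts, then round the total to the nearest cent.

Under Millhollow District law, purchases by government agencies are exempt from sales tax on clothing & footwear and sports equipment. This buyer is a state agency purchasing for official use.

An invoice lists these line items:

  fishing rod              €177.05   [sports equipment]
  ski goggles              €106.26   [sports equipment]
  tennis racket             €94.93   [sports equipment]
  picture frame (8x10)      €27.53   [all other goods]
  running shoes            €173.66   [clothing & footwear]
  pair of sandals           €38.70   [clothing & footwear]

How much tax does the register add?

€1.17

Fishing rod €177.05: sports equipment, buyer-exempt → 0% → €0.00
Ski goggles €106.26: sports equipment, buyer-exempt → 0% → €0.00
Tennis racket €94.93: sports equipment, buyer-exempt → 0% → €0.00
Picture frame (8x10) €27.53: all other goods → 4.25% → €1.170025
Running shoes €173.66: clothing & footwear, buyer-exempt → 0% → €0.00
Pair of sandals €38.70: clothing & footwear, buyer-exempt → 0% → €0.00
Unrounded tax sum = €1.170025 → €1.17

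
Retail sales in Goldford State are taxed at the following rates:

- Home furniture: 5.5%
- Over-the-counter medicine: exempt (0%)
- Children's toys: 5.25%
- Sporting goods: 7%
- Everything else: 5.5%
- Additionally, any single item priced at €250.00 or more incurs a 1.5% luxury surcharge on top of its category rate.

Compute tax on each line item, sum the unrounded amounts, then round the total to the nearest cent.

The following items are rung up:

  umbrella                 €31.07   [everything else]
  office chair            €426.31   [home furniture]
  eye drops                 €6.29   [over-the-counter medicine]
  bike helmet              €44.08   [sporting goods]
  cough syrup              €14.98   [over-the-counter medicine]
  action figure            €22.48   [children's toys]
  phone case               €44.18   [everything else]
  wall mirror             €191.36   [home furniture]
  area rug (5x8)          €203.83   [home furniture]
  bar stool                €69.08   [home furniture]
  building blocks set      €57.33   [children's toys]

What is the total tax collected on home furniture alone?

Office chair €426.31: home furniture → 5.5% + 1.5% surcharge = 7% → €29.8417
Wall mirror €191.36: home furniture → 5.5% → €10.5248
Area rug (5x8) €203.83: home furniture → 5.5% → €11.21065
Bar stool €69.08: home furniture → 5.5% → €3.7994
Tax on home furniture: unrounded sum = €55.37655 → €55.38

€55.38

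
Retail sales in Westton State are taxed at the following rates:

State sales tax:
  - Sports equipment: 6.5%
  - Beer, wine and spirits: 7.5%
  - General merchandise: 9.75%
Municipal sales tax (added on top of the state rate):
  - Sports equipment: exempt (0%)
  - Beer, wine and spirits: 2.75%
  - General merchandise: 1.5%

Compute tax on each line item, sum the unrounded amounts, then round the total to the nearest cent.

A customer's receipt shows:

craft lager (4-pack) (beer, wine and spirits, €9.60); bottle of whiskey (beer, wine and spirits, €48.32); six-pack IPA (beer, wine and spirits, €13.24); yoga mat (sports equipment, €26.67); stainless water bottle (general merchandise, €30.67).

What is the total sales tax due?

Craft lager (4-pack) €9.60: beer, wine and spirits → 7.5% + 2.75% municipal = 10.25% → €0.984
Bottle of whiskey €48.32: beer, wine and spirits → 7.5% + 2.75% municipal = 10.25% → €4.9528
Six-pack IPA €13.24: beer, wine and spirits → 7.5% + 2.75% municipal = 10.25% → €1.3571
Yoga mat €26.67: sports equipment → 6.5% + 0% municipal = 6.5% → €1.73355
Stainless water bottle €30.67: general merchandise → 9.75% + 1.5% municipal = 11.25% → €3.450375
Unrounded tax sum = €12.477825 → €12.48

€12.48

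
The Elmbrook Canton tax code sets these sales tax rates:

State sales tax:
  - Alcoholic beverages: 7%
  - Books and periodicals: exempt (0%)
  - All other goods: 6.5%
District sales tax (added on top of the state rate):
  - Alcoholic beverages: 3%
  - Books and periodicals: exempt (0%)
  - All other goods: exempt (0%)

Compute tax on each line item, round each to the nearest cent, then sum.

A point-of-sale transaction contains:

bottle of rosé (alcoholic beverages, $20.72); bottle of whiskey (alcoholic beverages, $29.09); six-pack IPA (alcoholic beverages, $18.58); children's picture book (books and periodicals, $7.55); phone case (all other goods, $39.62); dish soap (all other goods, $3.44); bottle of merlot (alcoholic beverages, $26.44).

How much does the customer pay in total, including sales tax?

$157.72

Bottle of rosé $20.72: alcoholic beverages → 7% + 3% district = 10% → $2.07
Bottle of whiskey $29.09: alcoholic beverages → 7% + 3% district = 10% → $2.91
Six-pack IPA $18.58: alcoholic beverages → 7% + 3% district = 10% → $1.86
Children's picture book $7.55: books and periodicals → 0% + 0% district = 0% → $0.00
Phone case $39.62: all other goods → 6.5% + 0% district = 6.5% → $2.58
Dish soap $3.44: all other goods → 6.5% + 0% district = 6.5% → $0.22
Bottle of merlot $26.44: alcoholic beverages → 7% + 3% district = 10% → $2.64
Subtotal = $145.44; tax = $12.28; total due = $157.72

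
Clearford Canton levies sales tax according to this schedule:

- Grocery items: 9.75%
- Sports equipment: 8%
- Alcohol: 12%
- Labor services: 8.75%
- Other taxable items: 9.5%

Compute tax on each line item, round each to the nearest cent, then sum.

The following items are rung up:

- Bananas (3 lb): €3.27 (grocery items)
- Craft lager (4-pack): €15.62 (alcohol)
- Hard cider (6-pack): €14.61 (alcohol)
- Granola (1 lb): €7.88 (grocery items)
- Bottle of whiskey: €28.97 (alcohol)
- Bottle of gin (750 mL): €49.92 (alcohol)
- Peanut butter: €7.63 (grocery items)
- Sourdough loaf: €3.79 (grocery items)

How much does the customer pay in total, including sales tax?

€146.98

Bananas (3 lb) €3.27: grocery items → 9.75% → €0.32
Craft lager (4-pack) €15.62: alcohol → 12% → €1.87
Hard cider (6-pack) €14.61: alcohol → 12% → €1.75
Granola (1 lb) €7.88: grocery items → 9.75% → €0.77
Bottle of whiskey €28.97: alcohol → 12% → €3.48
Bottle of gin (750 mL) €49.92: alcohol → 12% → €5.99
Peanut butter €7.63: grocery items → 9.75% → €0.74
Sourdough loaf €3.79: grocery items → 9.75% → €0.37
Subtotal = €131.69; tax = €15.29; total due = €146.98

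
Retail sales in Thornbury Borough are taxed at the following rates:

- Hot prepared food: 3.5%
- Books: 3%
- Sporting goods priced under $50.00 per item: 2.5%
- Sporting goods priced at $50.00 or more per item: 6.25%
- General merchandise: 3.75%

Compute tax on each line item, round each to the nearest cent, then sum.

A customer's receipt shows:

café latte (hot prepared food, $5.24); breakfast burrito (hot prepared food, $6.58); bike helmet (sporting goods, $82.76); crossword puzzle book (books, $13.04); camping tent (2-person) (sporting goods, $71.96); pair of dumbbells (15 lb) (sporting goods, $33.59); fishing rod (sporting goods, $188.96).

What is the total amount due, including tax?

Café latte $5.24: hot prepared food → 3.5% → $0.18
Breakfast burrito $6.58: hot prepared food → 3.5% → $0.23
Bike helmet $82.76: sporting goods, $50.00 or more → 6.25% → $5.17
Crossword puzzle book $13.04: books → 3% → $0.39
Camping tent (2-person) $71.96: sporting goods, $50.00 or more → 6.25% → $4.50
Pair of dumbbells (15 lb) $33.59: sporting goods, under $50.00 → 2.5% → $0.84
Fishing rod $188.96: sporting goods, $50.00 or more → 6.25% → $11.81
Subtotal = $402.13; tax = $23.12; total due = $425.25

$425.25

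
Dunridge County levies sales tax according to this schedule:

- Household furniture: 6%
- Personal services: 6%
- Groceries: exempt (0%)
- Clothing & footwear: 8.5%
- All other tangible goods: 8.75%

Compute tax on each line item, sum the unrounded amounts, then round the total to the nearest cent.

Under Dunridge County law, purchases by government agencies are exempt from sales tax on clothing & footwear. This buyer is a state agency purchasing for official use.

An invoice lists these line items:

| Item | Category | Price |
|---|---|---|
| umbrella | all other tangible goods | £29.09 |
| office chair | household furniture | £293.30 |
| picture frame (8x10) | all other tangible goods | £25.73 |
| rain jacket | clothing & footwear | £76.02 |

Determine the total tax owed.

Umbrella £29.09: all other tangible goods → 8.75% → £2.545375
Office chair £293.30: household furniture → 6% → £17.598
Picture frame (8x10) £25.73: all other tangible goods → 8.75% → £2.251375
Rain jacket £76.02: clothing & footwear, buyer-exempt → 0% → £0.00
Unrounded tax sum = £22.39475 → £22.39

£22.39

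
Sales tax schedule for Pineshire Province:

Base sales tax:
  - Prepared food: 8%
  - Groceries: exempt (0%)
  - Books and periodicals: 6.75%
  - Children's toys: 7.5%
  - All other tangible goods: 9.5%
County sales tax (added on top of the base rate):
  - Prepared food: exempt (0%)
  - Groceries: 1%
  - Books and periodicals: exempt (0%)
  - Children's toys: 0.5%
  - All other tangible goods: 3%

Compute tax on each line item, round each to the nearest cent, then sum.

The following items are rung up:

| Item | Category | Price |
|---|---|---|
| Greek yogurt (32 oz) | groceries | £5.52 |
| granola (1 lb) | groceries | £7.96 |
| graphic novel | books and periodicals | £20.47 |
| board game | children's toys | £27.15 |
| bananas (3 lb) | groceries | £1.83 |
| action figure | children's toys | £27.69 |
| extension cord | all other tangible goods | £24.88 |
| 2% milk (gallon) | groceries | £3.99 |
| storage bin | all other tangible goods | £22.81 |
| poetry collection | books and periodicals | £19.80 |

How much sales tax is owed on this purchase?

Greek yogurt (32 oz) £5.52: groceries → 0% + 1% county = 1% → £0.06
Granola (1 lb) £7.96: groceries → 0% + 1% county = 1% → £0.08
Graphic novel £20.47: books and periodicals → 6.75% + 0% county = 6.75% → £1.38
Board game £27.15: children's toys → 7.5% + 0.5% county = 8% → £2.17
Bananas (3 lb) £1.83: groceries → 0% + 1% county = 1% → £0.02
Action figure £27.69: children's toys → 7.5% + 0.5% county = 8% → £2.22
Extension cord £24.88: all other tangible goods → 9.5% + 3% county = 12.5% → £3.11
2% milk (gallon) £3.99: groceries → 0% + 1% county = 1% → £0.04
Storage bin £22.81: all other tangible goods → 9.5% + 3% county = 12.5% → £2.85
Poetry collection £19.80: books and periodicals → 6.75% + 0% county = 6.75% → £1.34
Total tax = £0.06 + £0.08 + £1.38 + £2.17 + £0.02 + £2.22 + £3.11 + £0.04 + £2.85 + £1.34 = £13.27

£13.27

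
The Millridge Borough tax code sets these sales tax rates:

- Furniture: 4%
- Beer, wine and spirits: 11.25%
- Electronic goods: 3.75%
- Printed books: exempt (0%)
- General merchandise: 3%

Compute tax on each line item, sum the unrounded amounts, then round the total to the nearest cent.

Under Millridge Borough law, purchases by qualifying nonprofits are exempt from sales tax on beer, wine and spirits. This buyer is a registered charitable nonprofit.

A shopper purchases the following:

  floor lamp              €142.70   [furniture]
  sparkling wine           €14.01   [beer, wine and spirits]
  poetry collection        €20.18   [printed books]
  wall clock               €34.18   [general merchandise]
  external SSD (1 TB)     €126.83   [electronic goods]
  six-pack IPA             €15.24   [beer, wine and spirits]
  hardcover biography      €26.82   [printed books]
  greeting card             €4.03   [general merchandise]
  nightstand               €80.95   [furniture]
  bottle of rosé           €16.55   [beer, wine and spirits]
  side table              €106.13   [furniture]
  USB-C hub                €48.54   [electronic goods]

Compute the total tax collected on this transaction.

Floor lamp €142.70: furniture → 4% → €5.708
Sparkling wine €14.01: beer, wine and spirits, buyer-exempt → 0% → €0.00
Poetry collection €20.18: printed books → 0% → €0.00
Wall clock €34.18: general merchandise → 3% → €1.0254
External SSD (1 TB) €126.83: electronic goods → 3.75% → €4.756125
Six-pack IPA €15.24: beer, wine and spirits, buyer-exempt → 0% → €0.00
Hardcover biography €26.82: printed books → 0% → €0.00
Greeting card €4.03: general merchandise → 3% → €0.1209
Nightstand €80.95: furniture → 4% → €3.238
Bottle of rosé €16.55: beer, wine and spirits, buyer-exempt → 0% → €0.00
Side table €106.13: furniture → 4% → €4.2452
USB-C hub €48.54: electronic goods → 3.75% → €1.82025
Unrounded tax sum = €20.913875 → €20.91

€20.91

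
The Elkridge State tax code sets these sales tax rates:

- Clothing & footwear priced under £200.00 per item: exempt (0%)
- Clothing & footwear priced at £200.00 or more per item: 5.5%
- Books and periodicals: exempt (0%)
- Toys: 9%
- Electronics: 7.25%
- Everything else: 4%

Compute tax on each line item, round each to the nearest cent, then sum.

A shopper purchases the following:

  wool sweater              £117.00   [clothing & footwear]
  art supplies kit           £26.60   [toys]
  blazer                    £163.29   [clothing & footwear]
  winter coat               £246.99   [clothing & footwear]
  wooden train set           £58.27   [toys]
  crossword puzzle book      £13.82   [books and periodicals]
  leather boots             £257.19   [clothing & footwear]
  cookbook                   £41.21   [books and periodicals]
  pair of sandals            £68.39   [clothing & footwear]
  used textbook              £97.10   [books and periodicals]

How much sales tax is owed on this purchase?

Wool sweater £117.00: clothing & footwear, under £200.00 → 0% → £0.00
Art supplies kit £26.60: toys → 9% → £2.39
Blazer £163.29: clothing & footwear, under £200.00 → 0% → £0.00
Winter coat £246.99: clothing & footwear, £200.00 or more → 5.5% → £13.58
Wooden train set £58.27: toys → 9% → £5.24
Crossword puzzle book £13.82: books and periodicals → 0% → £0.00
Leather boots £257.19: clothing & footwear, £200.00 or more → 5.5% → £14.15
Cookbook £41.21: books and periodicals → 0% → £0.00
Pair of sandals £68.39: clothing & footwear, under £200.00 → 0% → £0.00
Used textbook £97.10: books and periodicals → 0% → £0.00
Total tax = £2.39 + £13.58 + £5.24 + £14.15 = £35.36

£35.36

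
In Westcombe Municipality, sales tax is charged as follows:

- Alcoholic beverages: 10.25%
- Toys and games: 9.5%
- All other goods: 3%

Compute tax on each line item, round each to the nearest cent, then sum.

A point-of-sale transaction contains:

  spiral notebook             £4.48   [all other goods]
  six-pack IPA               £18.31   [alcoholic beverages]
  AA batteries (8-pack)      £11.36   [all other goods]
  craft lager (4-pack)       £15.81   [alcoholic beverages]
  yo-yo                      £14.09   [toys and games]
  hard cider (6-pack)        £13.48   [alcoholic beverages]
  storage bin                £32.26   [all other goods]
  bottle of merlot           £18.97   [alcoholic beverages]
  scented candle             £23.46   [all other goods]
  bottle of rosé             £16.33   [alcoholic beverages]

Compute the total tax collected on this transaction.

£11.97

Spiral notebook £4.48: all other goods → 3% → £0.13
Six-pack IPA £18.31: alcoholic beverages → 10.25% → £1.88
AA batteries (8-pack) £11.36: all other goods → 3% → £0.34
Craft lager (4-pack) £15.81: alcoholic beverages → 10.25% → £1.62
Yo-yo £14.09: toys and games → 9.5% → £1.34
Hard cider (6-pack) £13.48: alcoholic beverages → 10.25% → £1.38
Storage bin £32.26: all other goods → 3% → £0.97
Bottle of merlot £18.97: alcoholic beverages → 10.25% → £1.94
Scented candle £23.46: all other goods → 3% → £0.70
Bottle of rosé £16.33: alcoholic beverages → 10.25% → £1.67
Total tax = £0.13 + £1.88 + £0.34 + £1.62 + £1.34 + £1.38 + £0.97 + £1.94 + £0.70 + £1.67 = £11.97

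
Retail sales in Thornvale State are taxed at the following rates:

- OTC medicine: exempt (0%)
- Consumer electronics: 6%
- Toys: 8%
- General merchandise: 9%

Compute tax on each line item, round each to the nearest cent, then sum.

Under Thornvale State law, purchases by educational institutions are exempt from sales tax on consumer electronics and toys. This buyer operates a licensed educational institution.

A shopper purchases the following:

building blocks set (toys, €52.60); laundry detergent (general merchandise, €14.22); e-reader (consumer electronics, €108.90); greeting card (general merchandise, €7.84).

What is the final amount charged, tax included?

Building blocks set €52.60: toys, buyer-exempt → 0% → €0.00
Laundry detergent €14.22: general merchandise → 9% → €1.28
E-reader €108.90: consumer electronics, buyer-exempt → 0% → €0.00
Greeting card €7.84: general merchandise → 9% → €0.71
Subtotal = €183.56; tax = €1.99; total due = €185.55

€185.55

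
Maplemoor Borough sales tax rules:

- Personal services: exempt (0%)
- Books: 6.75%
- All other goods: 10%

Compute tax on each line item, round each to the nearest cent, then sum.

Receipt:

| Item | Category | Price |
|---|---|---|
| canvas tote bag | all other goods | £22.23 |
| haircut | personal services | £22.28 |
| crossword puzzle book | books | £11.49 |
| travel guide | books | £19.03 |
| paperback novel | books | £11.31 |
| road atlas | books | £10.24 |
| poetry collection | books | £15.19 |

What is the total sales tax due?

Canvas tote bag £22.23: all other goods → 10% → £2.22
Haircut £22.28: personal services → 0% → £0.00
Crossword puzzle book £11.49: books → 6.75% → £0.78
Travel guide £19.03: books → 6.75% → £1.28
Paperback novel £11.31: books → 6.75% → £0.76
Road atlas £10.24: books → 6.75% → £0.69
Poetry collection £15.19: books → 6.75% → £1.03
Total tax = £2.22 + £0.78 + £1.28 + £0.76 + £0.69 + £1.03 = £6.76

£6.76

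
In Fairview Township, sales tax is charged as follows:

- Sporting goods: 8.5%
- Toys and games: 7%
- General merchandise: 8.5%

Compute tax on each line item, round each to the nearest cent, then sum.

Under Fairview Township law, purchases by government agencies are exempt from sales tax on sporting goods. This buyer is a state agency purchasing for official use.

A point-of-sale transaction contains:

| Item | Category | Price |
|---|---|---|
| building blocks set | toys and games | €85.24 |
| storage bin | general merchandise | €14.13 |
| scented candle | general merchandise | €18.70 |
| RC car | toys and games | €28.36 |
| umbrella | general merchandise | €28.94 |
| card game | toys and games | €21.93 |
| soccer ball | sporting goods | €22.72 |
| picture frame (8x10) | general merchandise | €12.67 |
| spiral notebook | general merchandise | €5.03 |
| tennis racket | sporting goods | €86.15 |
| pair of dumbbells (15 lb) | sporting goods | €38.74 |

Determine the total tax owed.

Building blocks set €85.24: toys and games → 7% → €5.97
Storage bin €14.13: general merchandise → 8.5% → €1.20
Scented candle €18.70: general merchandise → 8.5% → €1.59
RC car €28.36: toys and games → 7% → €1.99
Umbrella €28.94: general merchandise → 8.5% → €2.46
Card game €21.93: toys and games → 7% → €1.54
Soccer ball €22.72: sporting goods, buyer-exempt → 0% → €0.00
Picture frame (8x10) €12.67: general merchandise → 8.5% → €1.08
Spiral notebook €5.03: general merchandise → 8.5% → €0.43
Tennis racket €86.15: sporting goods, buyer-exempt → 0% → €0.00
Pair of dumbbells (15 lb) €38.74: sporting goods, buyer-exempt → 0% → €0.00
Total tax = €5.97 + €1.20 + €1.59 + €1.99 + €2.46 + €1.54 + €1.08 + €0.43 = €16.26

€16.26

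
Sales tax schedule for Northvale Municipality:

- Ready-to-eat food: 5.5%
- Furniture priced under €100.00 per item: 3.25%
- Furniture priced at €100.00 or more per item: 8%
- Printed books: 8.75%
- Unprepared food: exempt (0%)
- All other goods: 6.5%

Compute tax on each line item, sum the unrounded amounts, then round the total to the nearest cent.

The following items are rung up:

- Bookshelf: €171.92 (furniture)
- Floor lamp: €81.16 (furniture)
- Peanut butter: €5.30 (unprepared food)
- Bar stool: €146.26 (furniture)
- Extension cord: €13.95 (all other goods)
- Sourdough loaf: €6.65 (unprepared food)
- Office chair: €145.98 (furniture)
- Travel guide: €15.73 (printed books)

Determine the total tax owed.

€42.05

Bookshelf €171.92: furniture, €100.00 or more → 8% → €13.7536
Floor lamp €81.16: furniture, under €100.00 → 3.25% → €2.6377
Peanut butter €5.30: unprepared food → 0% → €0.00
Bar stool €146.26: furniture, €100.00 or more → 8% → €11.7008
Extension cord €13.95: all other goods → 6.5% → €0.90675
Sourdough loaf €6.65: unprepared food → 0% → €0.00
Office chair €145.98: furniture, €100.00 or more → 8% → €11.6784
Travel guide €15.73: printed books → 8.75% → €1.376375
Unrounded tax sum = €42.053625 → €42.05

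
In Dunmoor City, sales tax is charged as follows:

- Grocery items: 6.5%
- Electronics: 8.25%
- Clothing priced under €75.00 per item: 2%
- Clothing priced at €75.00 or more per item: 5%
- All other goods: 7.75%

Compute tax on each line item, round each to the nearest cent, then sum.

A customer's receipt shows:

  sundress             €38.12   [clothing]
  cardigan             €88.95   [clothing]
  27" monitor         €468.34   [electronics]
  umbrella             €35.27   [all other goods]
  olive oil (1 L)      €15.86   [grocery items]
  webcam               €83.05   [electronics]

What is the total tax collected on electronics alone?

€45.49

27" monitor €468.34: electronics → 8.25% → €38.64
Webcam €83.05: electronics → 8.25% → €6.85
Tax on electronics = €38.64 + €6.85 = €45.49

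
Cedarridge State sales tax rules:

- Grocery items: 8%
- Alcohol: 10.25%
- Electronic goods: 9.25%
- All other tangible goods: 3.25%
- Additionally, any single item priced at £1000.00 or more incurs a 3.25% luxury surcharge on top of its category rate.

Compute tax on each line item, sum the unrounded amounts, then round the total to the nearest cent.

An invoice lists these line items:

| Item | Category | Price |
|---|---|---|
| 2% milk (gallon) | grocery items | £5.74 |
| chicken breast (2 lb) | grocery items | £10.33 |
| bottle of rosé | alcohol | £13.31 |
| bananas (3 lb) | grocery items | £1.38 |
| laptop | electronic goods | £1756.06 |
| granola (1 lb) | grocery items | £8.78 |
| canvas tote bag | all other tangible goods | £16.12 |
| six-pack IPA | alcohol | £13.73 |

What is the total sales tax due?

£224.90

2% milk (gallon) £5.74: grocery items → 8% → £0.4592
Chicken breast (2 lb) £10.33: grocery items → 8% → £0.8264
Bottle of rosé £13.31: alcohol → 10.25% → £1.364275
Bananas (3 lb) £1.38: grocery items → 8% → £0.1104
Laptop £1756.06: electronic goods → 9.25% + 3.25% surcharge = 12.5% → £219.5075
Granola (1 lb) £8.78: grocery items → 8% → £0.7024
Canvas tote bag £16.12: all other tangible goods → 3.25% → £0.5239
Six-pack IPA £13.73: alcohol → 10.25% → £1.407325
Unrounded tax sum = £224.9014 → £224.90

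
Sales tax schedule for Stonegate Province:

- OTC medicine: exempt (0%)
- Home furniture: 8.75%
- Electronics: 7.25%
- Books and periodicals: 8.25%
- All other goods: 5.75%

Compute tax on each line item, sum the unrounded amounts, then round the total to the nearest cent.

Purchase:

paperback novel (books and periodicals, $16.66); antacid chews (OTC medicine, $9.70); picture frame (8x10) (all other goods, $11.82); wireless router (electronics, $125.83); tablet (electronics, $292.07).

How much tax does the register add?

Paperback novel $16.66: books and periodicals → 8.25% → $1.37445
Antacid chews $9.70: OTC medicine → 0% → $0.00
Picture frame (8x10) $11.82: all other goods → 5.75% → $0.67965
Wireless router $125.83: electronics → 7.25% → $9.122675
Tablet $292.07: electronics → 7.25% → $21.175075
Unrounded tax sum = $32.35185 → $32.35

$32.35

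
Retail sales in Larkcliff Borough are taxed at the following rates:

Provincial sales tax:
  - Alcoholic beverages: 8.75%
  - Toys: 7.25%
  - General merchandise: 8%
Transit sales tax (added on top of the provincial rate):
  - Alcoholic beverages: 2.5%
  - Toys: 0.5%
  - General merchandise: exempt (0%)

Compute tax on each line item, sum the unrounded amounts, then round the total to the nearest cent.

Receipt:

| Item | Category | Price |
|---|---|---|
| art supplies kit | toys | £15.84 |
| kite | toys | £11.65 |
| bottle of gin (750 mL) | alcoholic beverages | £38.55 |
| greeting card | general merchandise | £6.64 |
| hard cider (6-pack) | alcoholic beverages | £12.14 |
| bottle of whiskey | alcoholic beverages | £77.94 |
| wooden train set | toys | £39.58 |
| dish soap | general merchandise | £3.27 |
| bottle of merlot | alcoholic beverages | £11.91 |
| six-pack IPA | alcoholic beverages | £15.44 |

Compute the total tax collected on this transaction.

£23.54

Art supplies kit £15.84: toys → 7.25% + 0.5% transit = 7.75% → £1.2276
Kite £11.65: toys → 7.25% + 0.5% transit = 7.75% → £0.902875
Bottle of gin (750 mL) £38.55: alcoholic beverages → 8.75% + 2.5% transit = 11.25% → £4.336875
Greeting card £6.64: general merchandise → 8% + 0% transit = 8% → £0.5312
Hard cider (6-pack) £12.14: alcoholic beverages → 8.75% + 2.5% transit = 11.25% → £1.36575
Bottle of whiskey £77.94: alcoholic beverages → 8.75% + 2.5% transit = 11.25% → £8.76825
Wooden train set £39.58: toys → 7.25% + 0.5% transit = 7.75% → £3.06745
Dish soap £3.27: general merchandise → 8% + 0% transit = 8% → £0.2616
Bottle of merlot £11.91: alcoholic beverages → 8.75% + 2.5% transit = 11.25% → £1.339875
Six-pack IPA £15.44: alcoholic beverages → 8.75% + 2.5% transit = 11.25% → £1.737
Unrounded tax sum = £23.538475 → £23.54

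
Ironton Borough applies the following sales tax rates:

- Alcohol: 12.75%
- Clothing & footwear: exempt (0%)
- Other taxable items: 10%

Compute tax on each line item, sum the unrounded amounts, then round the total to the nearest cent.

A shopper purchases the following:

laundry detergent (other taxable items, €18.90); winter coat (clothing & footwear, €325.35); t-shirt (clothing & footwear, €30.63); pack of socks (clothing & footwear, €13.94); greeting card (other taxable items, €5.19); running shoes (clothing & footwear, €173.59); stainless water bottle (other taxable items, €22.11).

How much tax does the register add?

€4.62

Laundry detergent €18.90: other taxable items → 10% → €1.89
Winter coat €325.35: clothing & footwear → 0% → €0.00
T-shirt €30.63: clothing & footwear → 0% → €0.00
Pack of socks €13.94: clothing & footwear → 0% → €0.00
Greeting card €5.19: other taxable items → 10% → €0.519
Running shoes €173.59: clothing & footwear → 0% → €0.00
Stainless water bottle €22.11: other taxable items → 10% → €2.211
Unrounded tax sum = €4.62 → €4.62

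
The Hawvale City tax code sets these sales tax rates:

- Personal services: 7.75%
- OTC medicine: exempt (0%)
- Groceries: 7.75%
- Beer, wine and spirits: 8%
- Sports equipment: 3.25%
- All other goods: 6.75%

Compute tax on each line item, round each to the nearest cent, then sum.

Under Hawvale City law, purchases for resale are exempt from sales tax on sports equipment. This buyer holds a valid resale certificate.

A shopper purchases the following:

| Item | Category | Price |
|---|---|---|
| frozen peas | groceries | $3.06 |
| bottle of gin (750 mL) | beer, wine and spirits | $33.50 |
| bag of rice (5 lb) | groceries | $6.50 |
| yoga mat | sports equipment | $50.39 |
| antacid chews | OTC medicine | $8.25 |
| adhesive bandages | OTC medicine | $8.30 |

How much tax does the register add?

$3.42

Frozen peas $3.06: groceries → 7.75% → $0.24
Bottle of gin (750 mL) $33.50: beer, wine and spirits → 8% → $2.68
Bag of rice (5 lb) $6.50: groceries → 7.75% → $0.50
Yoga mat $50.39: sports equipment, buyer-exempt → 0% → $0.00
Antacid chews $8.25: OTC medicine → 0% → $0.00
Adhesive bandages $8.30: OTC medicine → 0% → $0.00
Total tax = $0.24 + $2.68 + $0.50 = $3.42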